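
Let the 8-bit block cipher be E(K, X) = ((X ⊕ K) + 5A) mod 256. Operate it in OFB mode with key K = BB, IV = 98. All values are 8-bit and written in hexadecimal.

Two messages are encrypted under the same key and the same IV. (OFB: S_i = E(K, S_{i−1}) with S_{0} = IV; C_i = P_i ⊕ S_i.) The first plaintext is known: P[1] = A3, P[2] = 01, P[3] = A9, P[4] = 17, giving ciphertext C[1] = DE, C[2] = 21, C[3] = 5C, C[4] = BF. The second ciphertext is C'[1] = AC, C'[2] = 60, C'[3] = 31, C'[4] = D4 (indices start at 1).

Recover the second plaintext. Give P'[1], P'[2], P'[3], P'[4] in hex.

P'[1] = D1, P'[2] = 40, P'[3] = C4, P'[4] = 7C

In OFB with a reused IV, both messages share the same keystream S_i, so C_i ⊕ C'_i = P_i ⊕ P'_i and thus P'_i = P_i ⊕ C_i ⊕ C'_i.
P'[1]: A3 ⊕ DE ⊕ AC = D1.
P'[2]: 01 ⊕ 21 ⊕ 60 = 40.
P'[3]: A9 ⊕ 5C ⊕ 31 = C4.
P'[4]: 17 ⊕ BF ⊕ D4 = 7C.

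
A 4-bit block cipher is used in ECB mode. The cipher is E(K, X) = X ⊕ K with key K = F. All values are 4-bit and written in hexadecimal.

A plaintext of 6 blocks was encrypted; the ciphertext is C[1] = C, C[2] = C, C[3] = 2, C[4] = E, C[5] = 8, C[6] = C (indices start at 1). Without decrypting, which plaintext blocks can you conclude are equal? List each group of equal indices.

P[1] = P[2] = P[6]

ECB encrypts each block independently with the same key, so equal ciphertext blocks imply equal plaintext blocks.
C[1] = C[2] = C[6] = C, so P[1] = P[2] = P[6].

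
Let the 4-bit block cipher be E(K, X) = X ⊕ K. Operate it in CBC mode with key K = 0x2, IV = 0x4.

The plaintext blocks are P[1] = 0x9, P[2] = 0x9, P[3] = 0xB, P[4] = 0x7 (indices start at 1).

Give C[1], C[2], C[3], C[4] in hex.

CBC encryption: C_i = E(K, P_i ⊕ C_{i−1}), with C_{0} = IV.
C[1]: P[1] ⊕ 0x4 = 0xD; E(K, 0xD) = 0xF.
C[2]: P[2] ⊕ 0xF = 0x6; E(K, 0x6) = 0x4.
C[3]: P[3] ⊕ 0x4 = 0xF; E(K, 0xF) = 0xD.
C[4]: P[4] ⊕ 0xD = 0xA; E(K, 0xA) = 0x8.

C[1] = 0xF, C[2] = 0x4, C[3] = 0xD, C[4] = 0x8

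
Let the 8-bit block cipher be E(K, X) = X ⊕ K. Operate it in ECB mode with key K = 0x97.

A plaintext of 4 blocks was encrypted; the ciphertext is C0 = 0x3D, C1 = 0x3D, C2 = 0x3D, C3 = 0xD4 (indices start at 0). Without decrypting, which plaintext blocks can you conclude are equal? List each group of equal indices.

P0 = P1 = P2

ECB encrypts each block independently with the same key, so equal ciphertext blocks imply equal plaintext blocks.
C0 = C1 = C2 = 0x3D, so P0 = P1 = P2.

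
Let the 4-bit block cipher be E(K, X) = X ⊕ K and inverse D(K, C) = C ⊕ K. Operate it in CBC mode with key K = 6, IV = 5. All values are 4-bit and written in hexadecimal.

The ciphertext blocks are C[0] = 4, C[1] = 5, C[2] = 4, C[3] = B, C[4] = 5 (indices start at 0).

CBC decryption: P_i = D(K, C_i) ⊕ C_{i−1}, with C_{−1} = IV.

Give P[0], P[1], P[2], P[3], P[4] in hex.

P[0] = 7, P[1] = 7, P[2] = 7, P[3] = 9, P[4] = 8

P[0]: D(K, 4) = 2; 2 ⊕ 5 = 7.
P[1]: D(K, 5) = 3; 3 ⊕ 4 = 7.
P[2]: D(K, 4) = 2; 2 ⊕ 5 = 7.
P[3]: D(K, B) = D; D ⊕ 4 = 9.
P[4]: D(K, 5) = 3; 3 ⊕ B = 8.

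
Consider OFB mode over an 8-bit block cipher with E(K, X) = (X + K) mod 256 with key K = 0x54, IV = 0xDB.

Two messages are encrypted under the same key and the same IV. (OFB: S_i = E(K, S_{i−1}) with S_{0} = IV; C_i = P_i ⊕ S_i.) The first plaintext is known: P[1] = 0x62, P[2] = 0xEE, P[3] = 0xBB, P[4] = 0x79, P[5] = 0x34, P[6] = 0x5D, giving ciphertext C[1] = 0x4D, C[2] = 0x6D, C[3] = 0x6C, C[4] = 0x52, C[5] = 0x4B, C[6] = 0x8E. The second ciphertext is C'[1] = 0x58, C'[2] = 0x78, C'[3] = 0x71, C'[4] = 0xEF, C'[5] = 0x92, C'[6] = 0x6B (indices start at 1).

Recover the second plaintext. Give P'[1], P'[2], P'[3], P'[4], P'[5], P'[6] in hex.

P'[1] = 0x77, P'[2] = 0xFB, P'[3] = 0xA6, P'[4] = 0xC4, P'[5] = 0xED, P'[6] = 0xB8

In OFB with a reused IV, both messages share the same keystream S_i, so C_i ⊕ C'_i = P_i ⊕ P'_i and thus P'_i = P_i ⊕ C_i ⊕ C'_i.
P'[1]: 0x62 ⊕ 0x4D ⊕ 0x58 = 0x77.
P'[2]: 0xEE ⊕ 0x6D ⊕ 0x78 = 0xFB.
P'[3]: 0xBB ⊕ 0x6C ⊕ 0x71 = 0xA6.
P'[4]: 0x79 ⊕ 0x52 ⊕ 0xEF = 0xC4.
P'[5]: 0x34 ⊕ 0x4B ⊕ 0x92 = 0xED.
P'[6]: 0x5D ⊕ 0x8E ⊕ 0x6B = 0xB8.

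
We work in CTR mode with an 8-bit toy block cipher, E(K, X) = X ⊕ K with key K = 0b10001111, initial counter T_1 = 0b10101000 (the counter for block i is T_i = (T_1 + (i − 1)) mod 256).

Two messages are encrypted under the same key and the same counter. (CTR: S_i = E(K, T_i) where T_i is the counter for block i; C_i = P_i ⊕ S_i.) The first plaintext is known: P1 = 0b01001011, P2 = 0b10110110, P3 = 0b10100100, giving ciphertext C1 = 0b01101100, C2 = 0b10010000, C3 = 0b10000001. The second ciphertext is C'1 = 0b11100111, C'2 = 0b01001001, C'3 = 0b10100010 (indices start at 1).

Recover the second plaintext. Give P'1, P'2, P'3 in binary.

In CTR with a reused counter, both messages share the same keystream S_i, so C_i ⊕ C'_i = P_i ⊕ P'_i and thus P'_i = P_i ⊕ C_i ⊕ C'_i.
P'1: 0b01001011 ⊕ 0b01101100 ⊕ 0b11100111 = 0b11000000.
P'2: 0b10110110 ⊕ 0b10010000 ⊕ 0b01001001 = 0b01101111.
P'3: 0b10100100 ⊕ 0b10000001 ⊕ 0b10100010 = 0b10000111.

P'1 = 0b11000000, P'2 = 0b01101111, P'3 = 0b10000111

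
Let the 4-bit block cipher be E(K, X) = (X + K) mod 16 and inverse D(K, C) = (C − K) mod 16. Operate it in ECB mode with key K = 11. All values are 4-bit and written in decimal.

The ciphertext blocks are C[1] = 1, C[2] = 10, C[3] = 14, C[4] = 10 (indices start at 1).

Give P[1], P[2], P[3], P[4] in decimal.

P[1] = 6, P[2] = 15, P[3] = 3, P[4] = 15

ECB decryption: P_i = D(K, C_i).
P[1]: D(K, 1) = 6.
P[2]: D(K, 10) = 15.
P[3]: D(K, 14) = 3.
P[4]: D(K, 10) = 15.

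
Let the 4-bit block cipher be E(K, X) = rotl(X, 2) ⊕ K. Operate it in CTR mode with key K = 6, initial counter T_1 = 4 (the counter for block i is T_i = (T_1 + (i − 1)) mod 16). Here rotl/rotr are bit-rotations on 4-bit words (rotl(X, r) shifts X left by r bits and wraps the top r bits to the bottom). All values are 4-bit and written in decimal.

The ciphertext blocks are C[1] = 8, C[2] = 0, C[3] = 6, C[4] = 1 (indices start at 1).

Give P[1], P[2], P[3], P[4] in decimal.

P[1] = 15, P[2] = 3, P[3] = 9, P[4] = 10

CTR decryption: S_i = E(K, T_i) where T_i is the counter for block i; P_i = C_i ⊕ S_i.
P[1]: T = 4, S = E(K, T) = 7; 8 ⊕ 7 = 15.
P[2]: T = 5, S = E(K, T) = 3; 0 ⊕ 3 = 3.
P[3]: T = 6, S = E(K, T) = 15; 6 ⊕ 15 = 9.
P[4]: T = 7, S = E(K, T) = 11; 1 ⊕ 11 = 10.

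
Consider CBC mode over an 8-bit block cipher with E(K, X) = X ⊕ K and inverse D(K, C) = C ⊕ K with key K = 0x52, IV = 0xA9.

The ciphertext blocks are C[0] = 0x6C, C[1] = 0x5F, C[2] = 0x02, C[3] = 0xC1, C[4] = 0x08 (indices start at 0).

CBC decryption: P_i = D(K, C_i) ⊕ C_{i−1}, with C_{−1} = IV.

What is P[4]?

P[4]: D(K, 0x08) = 0x5A; 0x5A ⊕ 0xC1 = 0x9B.

P[4] = 0x9B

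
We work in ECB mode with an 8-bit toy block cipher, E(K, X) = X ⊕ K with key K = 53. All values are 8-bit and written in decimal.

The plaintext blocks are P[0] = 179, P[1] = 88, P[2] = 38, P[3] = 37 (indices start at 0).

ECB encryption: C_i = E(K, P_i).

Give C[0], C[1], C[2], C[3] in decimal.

C[0] = 134, C[1] = 109, C[2] = 19, C[3] = 16

C[0]: E(K, 179) = 134.
C[1]: E(K, 88) = 109.
C[2]: E(K, 38) = 19.
C[3]: E(K, 37) = 16.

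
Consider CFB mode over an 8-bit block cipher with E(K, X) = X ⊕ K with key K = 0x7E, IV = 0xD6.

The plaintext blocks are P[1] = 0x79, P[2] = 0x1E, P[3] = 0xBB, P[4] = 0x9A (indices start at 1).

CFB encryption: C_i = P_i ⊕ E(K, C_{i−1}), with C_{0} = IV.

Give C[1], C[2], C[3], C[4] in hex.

C[1]: E(K, 0xD6) = 0xA8; 0x79 ⊕ 0xA8 = 0xD1.
C[2]: E(K, 0xD1) = 0xAF; 0x1E ⊕ 0xAF = 0xB1.
C[3]: E(K, 0xB1) = 0xCF; 0xBB ⊕ 0xCF = 0x74.
C[4]: E(K, 0x74) = 0x0A; 0x9A ⊕ 0x0A = 0x90.

C[1] = 0xD1, C[2] = 0xB1, C[3] = 0x74, C[4] = 0x90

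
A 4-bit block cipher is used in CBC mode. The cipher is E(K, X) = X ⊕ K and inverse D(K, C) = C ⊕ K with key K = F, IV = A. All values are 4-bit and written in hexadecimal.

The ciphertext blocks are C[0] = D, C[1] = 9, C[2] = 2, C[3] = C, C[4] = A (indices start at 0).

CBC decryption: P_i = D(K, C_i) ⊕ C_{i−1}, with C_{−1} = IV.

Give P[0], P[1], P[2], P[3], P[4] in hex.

P[0]: D(K, D) = 2; 2 ⊕ A = 8.
P[1]: D(K, 9) = 6; 6 ⊕ D = B.
P[2]: D(K, 2) = D; D ⊕ 9 = 4.
P[3]: D(K, C) = 3; 3 ⊕ 2 = 1.
P[4]: D(K, A) = 5; 5 ⊕ C = 9.

P[0] = 8, P[1] = B, P[2] = 4, P[3] = 1, P[4] = 9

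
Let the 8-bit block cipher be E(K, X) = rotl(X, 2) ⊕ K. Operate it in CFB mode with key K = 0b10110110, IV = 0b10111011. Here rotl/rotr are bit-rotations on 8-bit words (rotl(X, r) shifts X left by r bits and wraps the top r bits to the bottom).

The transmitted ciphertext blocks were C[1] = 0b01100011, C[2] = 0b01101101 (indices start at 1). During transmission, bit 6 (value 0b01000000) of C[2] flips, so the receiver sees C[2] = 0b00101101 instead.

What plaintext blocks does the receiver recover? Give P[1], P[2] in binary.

CFB decryption: P_i = C_i ⊕ E(K, C_{i−1}), with C_{0} = IV.
Only C[2] changed, to 0b00101101. In CFB, a change in C_i flips the same bit in P_i and garbles P_{i+1}. Decrypting the received ciphertext:
P[1]: E(K, 0b10111011) = 0b01011000; 0b01100011 ⊕ 0b01011000 = 0b00111011.
P[2]: E(K, 0b01100011) = 0b00111011; 0b00101101 ⊕ 0b00111011 = 0b00010110.
Blocks that differ from the original plaintext: P[2].

P[1] = 0b00111011, P[2] = 0b00010110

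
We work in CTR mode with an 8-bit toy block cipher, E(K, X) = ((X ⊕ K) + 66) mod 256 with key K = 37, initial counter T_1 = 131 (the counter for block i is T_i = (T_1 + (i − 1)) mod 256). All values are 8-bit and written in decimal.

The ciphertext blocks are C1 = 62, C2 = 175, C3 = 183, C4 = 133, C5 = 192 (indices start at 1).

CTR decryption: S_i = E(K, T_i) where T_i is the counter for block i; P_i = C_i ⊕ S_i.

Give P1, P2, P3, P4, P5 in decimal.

P1 = 214, P2 = 76, P3 = 85, P4 = 96, P5 = 36

P1: T = 131, S = E(K, T) = 232; 62 ⊕ 232 = 214.
P2: T = 132, S = E(K, T) = 227; 175 ⊕ 227 = 76.
P3: T = 133, S = E(K, T) = 226; 183 ⊕ 226 = 85.
P4: T = 134, S = E(K, T) = 229; 133 ⊕ 229 = 96.
P5: T = 135, S = E(K, T) = 228; 192 ⊕ 228 = 36.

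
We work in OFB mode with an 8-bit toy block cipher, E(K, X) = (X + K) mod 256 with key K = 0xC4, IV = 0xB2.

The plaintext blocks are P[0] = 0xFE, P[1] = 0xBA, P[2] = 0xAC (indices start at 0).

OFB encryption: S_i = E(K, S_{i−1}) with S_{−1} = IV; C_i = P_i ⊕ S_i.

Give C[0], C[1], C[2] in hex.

C[0]: S = E(K, 0xB2) = 0x76; 0xFE ⊕ 0x76 = 0x88.
C[1]: S = E(K, 0x76) = 0x3A; 0xBA ⊕ 0x3A = 0x80.
C[2]: S = E(K, 0x3A) = 0xFE; 0xAC ⊕ 0xFE = 0x52.

C[0] = 0x88, C[1] = 0x80, C[2] = 0x52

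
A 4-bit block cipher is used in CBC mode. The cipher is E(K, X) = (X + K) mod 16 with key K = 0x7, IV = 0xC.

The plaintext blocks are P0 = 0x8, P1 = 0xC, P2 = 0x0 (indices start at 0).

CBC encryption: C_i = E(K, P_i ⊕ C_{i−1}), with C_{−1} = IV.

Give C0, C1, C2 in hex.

C0: P0 ⊕ 0xC = 0x4; E(K, 0x4) = 0xB.
C1: P1 ⊕ 0xB = 0x7; E(K, 0x7) = 0xE.
C2: P2 ⊕ 0xE = 0xE; E(K, 0xE) = 0x5.

C0 = 0xB, C1 = 0xE, C2 = 0x5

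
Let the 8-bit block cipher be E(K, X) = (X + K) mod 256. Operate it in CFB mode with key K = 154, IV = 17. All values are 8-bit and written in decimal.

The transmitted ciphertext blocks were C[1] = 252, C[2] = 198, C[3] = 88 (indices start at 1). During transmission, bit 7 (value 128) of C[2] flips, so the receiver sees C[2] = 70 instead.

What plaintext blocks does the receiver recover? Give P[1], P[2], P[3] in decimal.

P[1] = 87, P[2] = 208, P[3] = 184

CFB decryption: P_i = C_i ⊕ E(K, C_{i−1}), with C_{0} = IV.
Only C[2] changed, to 70. In CFB, a change in C_i flips the same bit in P_i and garbles P_{i+1}. Decrypting the received ciphertext:
P[1]: E(K, 17) = 171; 252 ⊕ 171 = 87.
P[2]: E(K, 252) = 150; 70 ⊕ 150 = 208.
P[3]: E(K, 70) = 224; 88 ⊕ 224 = 184.
Blocks that differ from the original plaintext: P[2], P[3].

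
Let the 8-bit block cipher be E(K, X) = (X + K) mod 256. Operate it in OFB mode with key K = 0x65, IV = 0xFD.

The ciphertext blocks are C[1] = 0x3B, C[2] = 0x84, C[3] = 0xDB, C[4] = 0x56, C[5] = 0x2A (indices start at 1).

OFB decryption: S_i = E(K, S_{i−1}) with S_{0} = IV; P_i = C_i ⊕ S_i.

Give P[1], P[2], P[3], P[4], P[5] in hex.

P[1] = 0x59, P[2] = 0x43, P[3] = 0xF7, P[4] = 0xC7, P[5] = 0xDC

P[1]: S = E(K, 0xFD) = 0x62; 0x3B ⊕ 0x62 = 0x59.
P[2]: S = E(K, 0x62) = 0xC7; 0x84 ⊕ 0xC7 = 0x43.
P[3]: S = E(K, 0xC7) = 0x2C; 0xDB ⊕ 0x2C = 0xF7.
P[4]: S = E(K, 0x2C) = 0x91; 0x56 ⊕ 0x91 = 0xC7.
P[5]: S = E(K, 0x91) = 0xF6; 0x2A ⊕ 0xF6 = 0xDC.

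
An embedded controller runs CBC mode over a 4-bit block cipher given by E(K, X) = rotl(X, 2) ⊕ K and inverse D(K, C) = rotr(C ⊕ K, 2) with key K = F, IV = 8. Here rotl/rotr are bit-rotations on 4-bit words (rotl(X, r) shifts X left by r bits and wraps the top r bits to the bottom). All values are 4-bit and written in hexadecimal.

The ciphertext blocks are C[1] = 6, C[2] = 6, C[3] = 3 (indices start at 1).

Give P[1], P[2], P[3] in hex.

CBC decryption: P_i = D(K, C_i) ⊕ C_{i−1}, with C_{0} = IV.
P[1]: D(K, 6) = 6; 6 ⊕ 8 = E.
P[2]: D(K, 6) = 6; 6 ⊕ 6 = 0.
P[3]: D(K, 3) = 3; 3 ⊕ 6 = 5.

P[1] = E, P[2] = 0, P[3] = 5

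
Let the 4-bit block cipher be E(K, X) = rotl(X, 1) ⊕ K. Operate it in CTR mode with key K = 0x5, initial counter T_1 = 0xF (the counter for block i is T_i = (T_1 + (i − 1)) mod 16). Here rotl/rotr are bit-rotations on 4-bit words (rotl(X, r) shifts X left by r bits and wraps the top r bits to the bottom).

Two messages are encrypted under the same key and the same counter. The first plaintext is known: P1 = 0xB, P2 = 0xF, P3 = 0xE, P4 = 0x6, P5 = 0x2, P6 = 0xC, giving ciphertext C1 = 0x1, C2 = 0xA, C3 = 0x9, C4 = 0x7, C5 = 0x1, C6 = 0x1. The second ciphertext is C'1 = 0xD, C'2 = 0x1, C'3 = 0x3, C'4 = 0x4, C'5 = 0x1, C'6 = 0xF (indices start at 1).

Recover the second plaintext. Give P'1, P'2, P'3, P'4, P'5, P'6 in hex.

P'1 = 0x7, P'2 = 0x4, P'3 = 0x4, P'4 = 0x5, P'5 = 0x2, P'6 = 0x2

In CTR with a reused counter, both messages share the same keystream S_i, so C_i ⊕ C'_i = P_i ⊕ P'_i and thus P'_i = P_i ⊕ C_i ⊕ C'_i.
P'1: 0xB ⊕ 0x1 ⊕ 0xD = 0x7.
P'2: 0xF ⊕ 0xA ⊕ 0x1 = 0x4.
P'3: 0xE ⊕ 0x9 ⊕ 0x3 = 0x4.
P'4: 0x6 ⊕ 0x7 ⊕ 0x4 = 0x5.
P'5: 0x2 ⊕ 0x1 ⊕ 0x1 = 0x2.
P'6: 0xC ⊕ 0x1 ⊕ 0xF = 0x2.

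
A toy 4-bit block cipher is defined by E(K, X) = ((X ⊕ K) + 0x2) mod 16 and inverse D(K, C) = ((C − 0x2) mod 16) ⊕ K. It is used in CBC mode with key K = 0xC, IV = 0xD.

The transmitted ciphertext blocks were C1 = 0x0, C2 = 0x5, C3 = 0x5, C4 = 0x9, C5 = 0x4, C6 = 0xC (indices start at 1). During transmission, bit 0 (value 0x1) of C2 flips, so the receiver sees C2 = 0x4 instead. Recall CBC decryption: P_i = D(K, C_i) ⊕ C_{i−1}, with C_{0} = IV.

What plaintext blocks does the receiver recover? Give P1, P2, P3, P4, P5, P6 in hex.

P1 = 0xF, P2 = 0xE, P3 = 0xB, P4 = 0xE, P5 = 0x7, P6 = 0x2

Only C2 changed, to 0x4. In CBC, a change in C_i garbles P_i and flips the same bit in P_{i+1}. Decrypting the received ciphertext:
P1: D(K, 0x0) = 0x2; 0x2 ⊕ 0xD = 0xF.
P2: D(K, 0x4) = 0xE; 0xE ⊕ 0x0 = 0xE.
P3: D(K, 0x5) = 0xF; 0xF ⊕ 0x4 = 0xB.
P4: D(K, 0x9) = 0xB; 0xB ⊕ 0x5 = 0xE.
P5: D(K, 0x4) = 0xE; 0xE ⊕ 0x9 = 0x7.
P6: D(K, 0xC) = 0x6; 0x6 ⊕ 0x4 = 0x2.
Blocks that differ from the original plaintext: P2, P3.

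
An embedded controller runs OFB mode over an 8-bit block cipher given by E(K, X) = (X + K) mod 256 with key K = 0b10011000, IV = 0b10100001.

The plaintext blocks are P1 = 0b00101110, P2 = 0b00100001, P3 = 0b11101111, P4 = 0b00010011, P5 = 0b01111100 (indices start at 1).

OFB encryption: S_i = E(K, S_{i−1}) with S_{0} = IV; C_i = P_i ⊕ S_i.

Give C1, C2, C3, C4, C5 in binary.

C1 = 0b00010111, C2 = 0b11110000, C3 = 0b10000110, C4 = 0b00010010, C5 = 0b11100101

C1: S = E(K, 0b10100001) = 0b00111001; 0b00101110 ⊕ 0b00111001 = 0b00010111.
C2: S = E(K, 0b00111001) = 0b11010001; 0b00100001 ⊕ 0b11010001 = 0b11110000.
C3: S = E(K, 0b11010001) = 0b01101001; 0b11101111 ⊕ 0b01101001 = 0b10000110.
C4: S = E(K, 0b01101001) = 0b00000001; 0b00010011 ⊕ 0b00000001 = 0b00010010.
C5: S = E(K, 0b00000001) = 0b10011001; 0b01111100 ⊕ 0b10011001 = 0b11100101.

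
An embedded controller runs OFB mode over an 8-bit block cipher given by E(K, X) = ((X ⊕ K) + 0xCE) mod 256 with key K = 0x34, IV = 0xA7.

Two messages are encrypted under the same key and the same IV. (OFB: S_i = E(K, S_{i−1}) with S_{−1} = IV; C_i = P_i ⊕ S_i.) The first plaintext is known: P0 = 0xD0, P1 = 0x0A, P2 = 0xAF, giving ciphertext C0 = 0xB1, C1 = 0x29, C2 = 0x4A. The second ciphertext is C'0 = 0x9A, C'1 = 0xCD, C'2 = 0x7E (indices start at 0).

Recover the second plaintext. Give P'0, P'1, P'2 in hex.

P'0 = 0xFB, P'1 = 0xEE, P'2 = 0x9B

In OFB with a reused IV, both messages share the same keystream S_i, so C_i ⊕ C'_i = P_i ⊕ P'_i and thus P'_i = P_i ⊕ C_i ⊕ C'_i.
P'0: 0xD0 ⊕ 0xB1 ⊕ 0x9A = 0xFB.
P'1: 0x0A ⊕ 0x29 ⊕ 0xCD = 0xEE.
P'2: 0xAF ⊕ 0x4A ⊕ 0x7E = 0x9B.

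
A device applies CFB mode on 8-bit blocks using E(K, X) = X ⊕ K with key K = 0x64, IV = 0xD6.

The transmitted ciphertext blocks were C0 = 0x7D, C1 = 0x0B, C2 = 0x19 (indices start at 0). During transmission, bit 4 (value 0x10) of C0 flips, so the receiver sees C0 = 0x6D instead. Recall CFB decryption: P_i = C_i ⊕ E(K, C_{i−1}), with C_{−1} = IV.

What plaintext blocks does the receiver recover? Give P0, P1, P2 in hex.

Only C0 changed, to 0x6D. In CFB, a change in C_i flips the same bit in P_i and garbles P_{i+1}. Decrypting the received ciphertext:
P0: E(K, 0xD6) = 0xB2; 0x6D ⊕ 0xB2 = 0xDF.
P1: E(K, 0x6D) = 0x09; 0x0B ⊕ 0x09 = 0x02.
P2: E(K, 0x0B) = 0x6F; 0x19 ⊕ 0x6F = 0x76.
Blocks that differ from the original plaintext: P0, P1.

P0 = 0xDF, P1 = 0x02, P2 = 0x76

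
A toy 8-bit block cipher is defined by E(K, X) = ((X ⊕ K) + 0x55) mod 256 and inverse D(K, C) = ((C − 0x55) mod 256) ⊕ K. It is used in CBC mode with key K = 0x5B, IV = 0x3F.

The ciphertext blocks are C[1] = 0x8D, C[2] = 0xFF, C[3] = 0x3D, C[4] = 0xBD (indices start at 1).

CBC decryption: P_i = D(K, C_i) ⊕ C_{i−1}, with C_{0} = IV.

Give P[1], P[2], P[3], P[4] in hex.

P[1]: D(K, 0x8D) = 0x63; 0x63 ⊕ 0x3F = 0x5C.
P[2]: D(K, 0xFF) = 0xF1; 0xF1 ⊕ 0x8D = 0x7C.
P[3]: D(K, 0x3D) = 0xB3; 0xB3 ⊕ 0xFF = 0x4C.
P[4]: D(K, 0xBD) = 0x33; 0x33 ⊕ 0x3D = 0x0E.

P[1] = 0x5C, P[2] = 0x7C, P[3] = 0x4C, P[4] = 0x0E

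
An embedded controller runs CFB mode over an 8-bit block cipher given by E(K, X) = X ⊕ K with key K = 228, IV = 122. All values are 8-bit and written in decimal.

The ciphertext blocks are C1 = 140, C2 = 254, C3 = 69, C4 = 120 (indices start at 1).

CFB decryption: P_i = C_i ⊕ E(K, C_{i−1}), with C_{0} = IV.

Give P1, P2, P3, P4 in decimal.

P1: E(K, 122) = 158; 140 ⊕ 158 = 18.
P2: E(K, 140) = 104; 254 ⊕ 104 = 150.
P3: E(K, 254) = 26; 69 ⊕ 26 = 95.
P4: E(K, 69) = 161; 120 ⊕ 161 = 217.

P1 = 18, P2 = 150, P3 = 95, P4 = 217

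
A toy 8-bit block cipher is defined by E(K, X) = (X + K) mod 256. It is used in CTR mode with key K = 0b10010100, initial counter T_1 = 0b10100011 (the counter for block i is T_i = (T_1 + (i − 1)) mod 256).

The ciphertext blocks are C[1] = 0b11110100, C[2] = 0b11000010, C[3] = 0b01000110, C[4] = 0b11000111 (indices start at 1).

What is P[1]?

P[1] = 0b11000011

CTR decryption: S_i = E(K, T_i) where T_i is the counter for block i; P_i = C_i ⊕ S_i.
P[1]: T = 0b10100011, S = E(K, T) = 0b00110111; 0b11110100 ⊕ 0b00110111 = 0b11000011.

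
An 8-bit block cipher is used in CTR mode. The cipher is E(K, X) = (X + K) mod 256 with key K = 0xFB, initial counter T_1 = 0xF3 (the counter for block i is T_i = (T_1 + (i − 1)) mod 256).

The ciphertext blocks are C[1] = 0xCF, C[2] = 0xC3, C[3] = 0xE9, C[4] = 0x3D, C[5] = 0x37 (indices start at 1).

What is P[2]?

P[2] = 0x2C

CTR decryption: S_i = E(K, T_i) where T_i is the counter for block i; P_i = C_i ⊕ S_i.
P[2]: T = 0xF4, S = E(K, T) = 0xEF; 0xC3 ⊕ 0xEF = 0x2C.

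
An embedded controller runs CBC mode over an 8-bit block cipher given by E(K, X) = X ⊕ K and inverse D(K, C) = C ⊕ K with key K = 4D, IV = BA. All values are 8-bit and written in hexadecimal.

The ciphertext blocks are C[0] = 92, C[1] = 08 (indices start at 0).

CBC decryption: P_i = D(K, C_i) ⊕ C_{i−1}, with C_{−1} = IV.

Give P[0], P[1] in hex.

P[0]: D(K, 92) = DF; DF ⊕ BA = 65.
P[1]: D(K, 08) = 45; 45 ⊕ 92 = D7.

P[0] = 65, P[1] = D7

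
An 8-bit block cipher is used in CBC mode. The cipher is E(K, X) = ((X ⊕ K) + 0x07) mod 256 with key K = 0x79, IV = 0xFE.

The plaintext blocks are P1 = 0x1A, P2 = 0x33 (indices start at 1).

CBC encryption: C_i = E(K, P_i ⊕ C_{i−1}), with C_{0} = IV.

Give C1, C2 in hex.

C1 = 0xA4, C2 = 0xF5

C1: P1 ⊕ 0xFE = 0xE4; E(K, 0xE4) = 0xA4.
C2: P2 ⊕ 0xA4 = 0x97; E(K, 0x97) = 0xF5.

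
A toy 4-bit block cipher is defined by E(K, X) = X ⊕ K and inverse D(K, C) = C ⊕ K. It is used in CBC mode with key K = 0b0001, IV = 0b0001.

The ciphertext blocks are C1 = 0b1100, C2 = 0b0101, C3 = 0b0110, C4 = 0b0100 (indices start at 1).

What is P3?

P3 = 0b0010

CBC decryption: P_i = D(K, C_i) ⊕ C_{i−1}, with C_{0} = IV.
P3: D(K, 0b0110) = 0b0111; 0b0111 ⊕ 0b0101 = 0b0010.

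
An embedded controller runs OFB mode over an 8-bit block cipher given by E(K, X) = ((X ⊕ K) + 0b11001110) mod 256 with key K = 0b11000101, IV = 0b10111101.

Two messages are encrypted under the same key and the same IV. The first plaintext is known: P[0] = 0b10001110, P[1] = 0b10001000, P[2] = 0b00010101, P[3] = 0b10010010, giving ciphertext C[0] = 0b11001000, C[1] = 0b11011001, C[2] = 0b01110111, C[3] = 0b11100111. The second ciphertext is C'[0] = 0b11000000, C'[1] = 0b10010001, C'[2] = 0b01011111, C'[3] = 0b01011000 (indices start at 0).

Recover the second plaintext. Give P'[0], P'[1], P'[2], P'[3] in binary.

In OFB with a reused IV, both messages share the same keystream S_i, so C_i ⊕ C'_i = P_i ⊕ P'_i and thus P'_i = P_i ⊕ C_i ⊕ C'_i.
P'[0]: 0b10001110 ⊕ 0b11001000 ⊕ 0b11000000 = 0b10000110.
P'[1]: 0b10001000 ⊕ 0b11011001 ⊕ 0b10010001 = 0b11000000.
P'[2]: 0b00010101 ⊕ 0b01110111 ⊕ 0b01011111 = 0b00111101.
P'[3]: 0b10010010 ⊕ 0b11100111 ⊕ 0b01011000 = 0b00101101.

P'[0] = 0b10000110, P'[1] = 0b11000000, P'[2] = 0b00111101, P'[3] = 0b00101101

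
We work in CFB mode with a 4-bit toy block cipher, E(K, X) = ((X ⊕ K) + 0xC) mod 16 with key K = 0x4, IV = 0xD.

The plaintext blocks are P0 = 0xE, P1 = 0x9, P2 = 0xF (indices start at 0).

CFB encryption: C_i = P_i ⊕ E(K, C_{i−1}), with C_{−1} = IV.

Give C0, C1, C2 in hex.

C0: E(K, 0xD) = 0x5; 0xE ⊕ 0x5 = 0xB.
C1: E(K, 0xB) = 0xB; 0x9 ⊕ 0xB = 0x2.
C2: E(K, 0x2) = 0x2; 0xF ⊕ 0x2 = 0xD.

C0 = 0xB, C1 = 0x2, C2 = 0xD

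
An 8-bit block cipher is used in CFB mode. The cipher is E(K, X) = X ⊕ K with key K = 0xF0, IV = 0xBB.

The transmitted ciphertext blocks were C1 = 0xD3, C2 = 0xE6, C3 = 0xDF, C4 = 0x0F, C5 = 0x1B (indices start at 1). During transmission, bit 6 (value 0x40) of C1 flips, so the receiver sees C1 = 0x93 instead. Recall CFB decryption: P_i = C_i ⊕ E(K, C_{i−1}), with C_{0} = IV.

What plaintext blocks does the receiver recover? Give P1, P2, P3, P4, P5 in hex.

Only C1 changed, to 0x93. In CFB, a change in C_i flips the same bit in P_i and garbles P_{i+1}. Decrypting the received ciphertext:
P1: E(K, 0xBB) = 0x4B; 0x93 ⊕ 0x4B = 0xD8.
P2: E(K, 0x93) = 0x63; 0xE6 ⊕ 0x63 = 0x85.
P3: E(K, 0xE6) = 0x16; 0xDF ⊕ 0x16 = 0xC9.
P4: E(K, 0xDF) = 0x2F; 0x0F ⊕ 0x2F = 0x20.
P5: E(K, 0x0F) = 0xFF; 0x1B ⊕ 0xFF = 0xE4.
Blocks that differ from the original plaintext: P1, P2.

P1 = 0xD8, P2 = 0x85, P3 = 0xC9, P4 = 0x20, P5 = 0xE4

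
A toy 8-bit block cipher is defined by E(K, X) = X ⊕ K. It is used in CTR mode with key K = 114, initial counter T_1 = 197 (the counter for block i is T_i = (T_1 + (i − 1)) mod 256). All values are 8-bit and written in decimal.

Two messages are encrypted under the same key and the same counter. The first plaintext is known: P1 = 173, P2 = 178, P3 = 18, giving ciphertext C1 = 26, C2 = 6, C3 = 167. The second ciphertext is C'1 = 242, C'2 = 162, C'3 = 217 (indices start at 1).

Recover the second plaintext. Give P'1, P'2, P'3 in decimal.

In CTR with a reused counter, both messages share the same keystream S_i, so C_i ⊕ C'_i = P_i ⊕ P'_i and thus P'_i = P_i ⊕ C_i ⊕ C'_i.
P'1: 173 ⊕ 26 ⊕ 242 = 69.
P'2: 178 ⊕ 6 ⊕ 162 = 22.
P'3: 18 ⊕ 167 ⊕ 217 = 108.

P'1 = 69, P'2 = 22, P'3 = 108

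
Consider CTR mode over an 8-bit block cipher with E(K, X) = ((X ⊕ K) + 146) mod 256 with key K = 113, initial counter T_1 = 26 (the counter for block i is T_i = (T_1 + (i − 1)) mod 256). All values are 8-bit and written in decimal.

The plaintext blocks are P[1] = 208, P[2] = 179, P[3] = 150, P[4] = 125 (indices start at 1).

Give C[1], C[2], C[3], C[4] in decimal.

CTR encryption: S_i = E(K, T_i) where T_i is the counter for block i; C_i = P_i ⊕ S_i.
C[1]: T = 26, S = E(K, T) = 253; 208 ⊕ 253 = 45.
C[2]: T = 27, S = E(K, T) = 252; 179 ⊕ 252 = 79.
C[3]: T = 28, S = E(K, T) = 255; 150 ⊕ 255 = 105.
C[4]: T = 29, S = E(K, T) = 254; 125 ⊕ 254 = 131.

C[1] = 45, C[2] = 79, C[3] = 105, C[4] = 131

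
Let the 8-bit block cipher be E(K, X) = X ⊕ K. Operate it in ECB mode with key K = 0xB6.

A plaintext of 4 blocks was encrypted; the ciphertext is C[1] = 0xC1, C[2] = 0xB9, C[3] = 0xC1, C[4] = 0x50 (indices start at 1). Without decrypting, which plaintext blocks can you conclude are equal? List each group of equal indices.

ECB encrypts each block independently with the same key, so equal ciphertext blocks imply equal plaintext blocks.
C[1] = C[3] = 0xC1, so P[1] = P[3].

P[1] = P[3]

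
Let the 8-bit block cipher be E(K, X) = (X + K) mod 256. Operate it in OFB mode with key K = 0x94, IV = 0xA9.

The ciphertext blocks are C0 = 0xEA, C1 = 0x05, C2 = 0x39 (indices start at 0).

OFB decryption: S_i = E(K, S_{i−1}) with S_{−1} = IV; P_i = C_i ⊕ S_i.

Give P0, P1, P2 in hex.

P0: S = E(K, 0xA9) = 0x3D; 0xEA ⊕ 0x3D = 0xD7.
P1: S = E(K, 0x3D) = 0xD1; 0x05 ⊕ 0xD1 = 0xD4.
P2: S = E(K, 0xD1) = 0x65; 0x39 ⊕ 0x65 = 0x5C.

P0 = 0xD7, P1 = 0xD4, P2 = 0x5C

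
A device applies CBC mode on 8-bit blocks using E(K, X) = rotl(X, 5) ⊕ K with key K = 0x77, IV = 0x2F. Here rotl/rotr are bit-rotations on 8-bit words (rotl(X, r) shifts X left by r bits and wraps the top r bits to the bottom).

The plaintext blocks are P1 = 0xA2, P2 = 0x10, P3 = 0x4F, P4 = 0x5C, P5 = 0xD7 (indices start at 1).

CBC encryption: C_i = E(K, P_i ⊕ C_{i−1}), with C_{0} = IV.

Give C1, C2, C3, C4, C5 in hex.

C1: P1 ⊕ 0x2F = 0x8D; E(K, 0x8D) = 0xC6.
C2: P2 ⊕ 0xC6 = 0xD6; E(K, 0xD6) = 0xAD.
C3: P3 ⊕ 0xAD = 0xE2; E(K, 0xE2) = 0x2B.
C4: P4 ⊕ 0x2B = 0x77; E(K, 0x77) = 0x99.
C5: P5 ⊕ 0x99 = 0x4E; E(K, 0x4E) = 0xBE.

C1 = 0xC6, C2 = 0xAD, C3 = 0x2B, C4 = 0x99, C5 = 0xBE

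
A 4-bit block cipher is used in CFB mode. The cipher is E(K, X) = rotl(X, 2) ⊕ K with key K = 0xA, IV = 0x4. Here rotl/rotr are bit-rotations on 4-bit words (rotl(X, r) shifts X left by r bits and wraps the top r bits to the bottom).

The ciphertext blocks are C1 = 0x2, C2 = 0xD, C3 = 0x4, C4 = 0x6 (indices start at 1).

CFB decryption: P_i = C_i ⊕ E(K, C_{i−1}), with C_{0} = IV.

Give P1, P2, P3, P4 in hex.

P1 = 0x9, P2 = 0xF, P3 = 0x9, P4 = 0xD

P1: E(K, 0x4) = 0xB; 0x2 ⊕ 0xB = 0x9.
P2: E(K, 0x2) = 0x2; 0xD ⊕ 0x2 = 0xF.
P3: E(K, 0xD) = 0xD; 0x4 ⊕ 0xD = 0x9.
P4: E(K, 0x4) = 0xB; 0x6 ⊕ 0xB = 0xD.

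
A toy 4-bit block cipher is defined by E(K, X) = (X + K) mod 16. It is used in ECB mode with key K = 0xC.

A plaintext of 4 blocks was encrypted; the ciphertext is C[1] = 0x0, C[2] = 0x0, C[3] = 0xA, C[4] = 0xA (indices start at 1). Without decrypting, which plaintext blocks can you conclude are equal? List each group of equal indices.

P[1] = P[2]; P[3] = P[4]

ECB encrypts each block independently with the same key, so equal ciphertext blocks imply equal plaintext blocks.
C[1] = C[2] = 0x0, so P[1] = P[2].
C[3] = C[4] = 0xA, so P[3] = P[4].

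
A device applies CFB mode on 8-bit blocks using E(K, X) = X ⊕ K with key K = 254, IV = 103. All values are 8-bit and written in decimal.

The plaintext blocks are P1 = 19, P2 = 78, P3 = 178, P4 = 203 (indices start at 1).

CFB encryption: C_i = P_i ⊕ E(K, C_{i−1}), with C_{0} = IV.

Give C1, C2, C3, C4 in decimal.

C1 = 138, C2 = 58, C3 = 118, C4 = 67

C1: E(K, 103) = 153; 19 ⊕ 153 = 138.
C2: E(K, 138) = 116; 78 ⊕ 116 = 58.
C3: E(K, 58) = 196; 178 ⊕ 196 = 118.
C4: E(K, 118) = 136; 203 ⊕ 136 = 67.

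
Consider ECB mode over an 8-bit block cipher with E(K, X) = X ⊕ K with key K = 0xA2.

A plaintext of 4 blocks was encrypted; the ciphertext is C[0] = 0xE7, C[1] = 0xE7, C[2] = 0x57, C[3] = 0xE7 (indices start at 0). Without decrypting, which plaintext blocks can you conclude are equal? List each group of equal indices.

ECB encrypts each block independently with the same key, so equal ciphertext blocks imply equal plaintext blocks.
C[0] = C[1] = C[3] = 0xE7, so P[0] = P[1] = P[3].

P[0] = P[1] = P[3]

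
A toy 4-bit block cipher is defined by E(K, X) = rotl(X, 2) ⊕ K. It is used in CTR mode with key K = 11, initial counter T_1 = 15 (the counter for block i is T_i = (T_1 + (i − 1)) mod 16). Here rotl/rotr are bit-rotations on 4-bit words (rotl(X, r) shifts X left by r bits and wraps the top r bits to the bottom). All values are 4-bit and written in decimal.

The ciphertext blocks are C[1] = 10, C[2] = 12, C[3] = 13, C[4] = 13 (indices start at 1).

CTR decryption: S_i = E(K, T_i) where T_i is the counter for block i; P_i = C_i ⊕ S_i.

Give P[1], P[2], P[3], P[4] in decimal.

P[1]: T = 15, S = E(K, T) = 4; 10 ⊕ 4 = 14.
P[2]: T = 0, S = E(K, T) = 11; 12 ⊕ 11 = 7.
P[3]: T = 1, S = E(K, T) = 15; 13 ⊕ 15 = 2.
P[4]: T = 2, S = E(K, T) = 3; 13 ⊕ 3 = 14.

P[1] = 14, P[2] = 7, P[3] = 2, P[4] = 14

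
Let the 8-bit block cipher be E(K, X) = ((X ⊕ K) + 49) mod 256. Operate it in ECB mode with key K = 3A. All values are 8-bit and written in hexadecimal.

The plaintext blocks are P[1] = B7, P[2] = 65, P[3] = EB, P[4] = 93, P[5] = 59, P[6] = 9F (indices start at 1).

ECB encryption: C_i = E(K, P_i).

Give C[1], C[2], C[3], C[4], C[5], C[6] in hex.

C[1] = D6, C[2] = A8, C[3] = 1A, C[4] = F2, C[5] = AC, C[6] = EE

C[1]: E(K, B7) = D6.
C[2]: E(K, 65) = A8.
C[3]: E(K, EB) = 1A.
C[4]: E(K, 93) = F2.
C[5]: E(K, 59) = AC.
C[6]: E(K, 9F) = EE.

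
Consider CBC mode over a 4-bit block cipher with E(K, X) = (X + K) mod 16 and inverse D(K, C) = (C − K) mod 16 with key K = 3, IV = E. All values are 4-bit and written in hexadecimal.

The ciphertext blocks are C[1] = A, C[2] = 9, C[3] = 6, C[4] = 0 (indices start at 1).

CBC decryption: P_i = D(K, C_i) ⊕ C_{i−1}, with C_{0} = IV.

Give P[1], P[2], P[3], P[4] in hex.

P[1] = 9, P[2] = C, P[3] = A, P[4] = B

P[1]: D(K, A) = 7; 7 ⊕ E = 9.
P[2]: D(K, 9) = 6; 6 ⊕ A = C.
P[3]: D(K, 6) = 3; 3 ⊕ 9 = A.
P[4]: D(K, 0) = D; D ⊕ 6 = B.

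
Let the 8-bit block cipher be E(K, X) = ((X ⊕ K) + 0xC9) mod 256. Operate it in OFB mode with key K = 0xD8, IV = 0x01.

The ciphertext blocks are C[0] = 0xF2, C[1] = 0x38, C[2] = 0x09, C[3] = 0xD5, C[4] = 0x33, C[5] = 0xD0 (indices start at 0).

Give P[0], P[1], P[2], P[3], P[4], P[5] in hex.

OFB decryption: S_i = E(K, S_{i−1}) with S_{−1} = IV; P_i = C_i ⊕ S_i.
P[0]: S = E(K, 0x01) = 0xA2; 0xF2 ⊕ 0xA2 = 0x50.
P[1]: S = E(K, 0xA2) = 0x43; 0x38 ⊕ 0x43 = 0x7B.
P[2]: S = E(K, 0x43) = 0x64; 0x09 ⊕ 0x64 = 0x6D.
P[3]: S = E(K, 0x64) = 0x85; 0xD5 ⊕ 0x85 = 0x50.
P[4]: S = E(K, 0x85) = 0x26; 0x33 ⊕ 0x26 = 0x15.
P[5]: S = E(K, 0x26) = 0xC7; 0xD0 ⊕ 0xC7 = 0x17.

P[0] = 0x50, P[1] = 0x7B, P[2] = 0x6D, P[3] = 0x50, P[4] = 0x15, P[5] = 0x17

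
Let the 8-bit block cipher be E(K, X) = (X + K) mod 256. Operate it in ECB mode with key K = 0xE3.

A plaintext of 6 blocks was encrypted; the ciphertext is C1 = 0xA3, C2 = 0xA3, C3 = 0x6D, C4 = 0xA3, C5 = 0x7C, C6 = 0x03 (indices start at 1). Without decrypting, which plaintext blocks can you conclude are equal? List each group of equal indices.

P1 = P2 = P4

ECB encrypts each block independently with the same key, so equal ciphertext blocks imply equal plaintext blocks.
C1 = C2 = C4 = 0xA3, so P1 = P2 = P4.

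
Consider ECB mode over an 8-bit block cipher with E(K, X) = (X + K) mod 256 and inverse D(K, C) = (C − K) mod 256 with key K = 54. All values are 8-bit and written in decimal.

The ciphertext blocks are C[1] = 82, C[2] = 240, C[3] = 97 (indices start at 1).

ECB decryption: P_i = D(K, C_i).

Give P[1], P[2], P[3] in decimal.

P[1] = 28, P[2] = 186, P[3] = 43

P[1]: D(K, 82) = 28.
P[2]: D(K, 240) = 186.
P[3]: D(K, 97) = 43.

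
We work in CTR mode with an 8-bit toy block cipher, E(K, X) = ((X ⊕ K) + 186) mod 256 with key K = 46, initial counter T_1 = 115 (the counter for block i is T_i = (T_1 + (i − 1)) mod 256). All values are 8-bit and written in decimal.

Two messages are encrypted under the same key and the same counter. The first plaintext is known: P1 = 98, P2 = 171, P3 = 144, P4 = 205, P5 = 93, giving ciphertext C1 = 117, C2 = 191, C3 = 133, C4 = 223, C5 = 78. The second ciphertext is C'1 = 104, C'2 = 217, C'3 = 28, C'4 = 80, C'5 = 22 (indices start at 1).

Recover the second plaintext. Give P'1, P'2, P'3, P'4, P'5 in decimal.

P'1 = 127, P'2 = 205, P'3 = 9, P'4 = 66, P'5 = 5

In CTR with a reused counter, both messages share the same keystream S_i, so C_i ⊕ C'_i = P_i ⊕ P'_i and thus P'_i = P_i ⊕ C_i ⊕ C'_i.
P'1: 98 ⊕ 117 ⊕ 104 = 127.
P'2: 171 ⊕ 191 ⊕ 217 = 205.
P'3: 144 ⊕ 133 ⊕ 28 = 9.
P'4: 205 ⊕ 223 ⊕ 80 = 66.
P'5: 93 ⊕ 78 ⊕ 22 = 5.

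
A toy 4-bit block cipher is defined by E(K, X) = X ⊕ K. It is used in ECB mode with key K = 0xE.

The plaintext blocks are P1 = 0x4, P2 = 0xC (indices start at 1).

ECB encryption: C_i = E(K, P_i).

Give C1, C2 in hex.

C1: E(K, 0x4) = 0xA.
C2: E(K, 0xC) = 0x2.

C1 = 0xA, C2 = 0x2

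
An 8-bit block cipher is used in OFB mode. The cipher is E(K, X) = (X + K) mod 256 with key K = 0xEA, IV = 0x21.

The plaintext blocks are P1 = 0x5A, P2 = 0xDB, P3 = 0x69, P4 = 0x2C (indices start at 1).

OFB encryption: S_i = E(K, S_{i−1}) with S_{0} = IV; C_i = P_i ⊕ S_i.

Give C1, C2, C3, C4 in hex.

C1 = 0x51, C2 = 0x2E, C3 = 0xB6, C4 = 0xE5

C1: S = E(K, 0x21) = 0x0B; 0x5A ⊕ 0x0B = 0x51.
C2: S = E(K, 0x0B) = 0xF5; 0xDB ⊕ 0xF5 = 0x2E.
C3: S = E(K, 0xF5) = 0xDF; 0x69 ⊕ 0xDF = 0xB6.
C4: S = E(K, 0xDF) = 0xC9; 0x2C ⊕ 0xC9 = 0xE5.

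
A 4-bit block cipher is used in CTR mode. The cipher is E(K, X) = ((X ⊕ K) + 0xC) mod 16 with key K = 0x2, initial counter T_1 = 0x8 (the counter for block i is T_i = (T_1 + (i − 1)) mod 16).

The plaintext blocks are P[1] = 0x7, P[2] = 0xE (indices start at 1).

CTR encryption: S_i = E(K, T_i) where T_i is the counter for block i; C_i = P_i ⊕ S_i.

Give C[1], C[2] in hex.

C[1]: T = 0x8, S = E(K, T) = 0x6; 0x7 ⊕ 0x6 = 0x1.
C[2]: T = 0x9, S = E(K, T) = 0x7; 0xE ⊕ 0x7 = 0x9.

C[1] = 0x1, C[2] = 0x9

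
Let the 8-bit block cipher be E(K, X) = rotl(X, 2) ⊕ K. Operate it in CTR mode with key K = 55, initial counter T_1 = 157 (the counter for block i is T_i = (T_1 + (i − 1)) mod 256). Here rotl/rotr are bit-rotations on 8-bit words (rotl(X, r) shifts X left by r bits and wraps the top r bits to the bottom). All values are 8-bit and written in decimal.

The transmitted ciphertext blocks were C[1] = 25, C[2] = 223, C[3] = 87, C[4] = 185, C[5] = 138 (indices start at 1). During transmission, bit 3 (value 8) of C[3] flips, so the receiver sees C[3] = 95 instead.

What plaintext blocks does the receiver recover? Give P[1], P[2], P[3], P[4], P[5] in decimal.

CTR decryption: S_i = E(K, T_i) where T_i is the counter for block i; P_i = C_i ⊕ S_i.
Only C[3] changed, to 95. In CTR, a change in C_i flips the same bit in P_i only; the keystream is unaffected. Decrypting the received ciphertext:
P[1]: T = 157, S = E(K, T) = 65; 25 ⊕ 65 = 88.
P[2]: T = 158, S = E(K, T) = 77; 223 ⊕ 77 = 146.
P[3]: T = 159, S = E(K, T) = 73; 95 ⊕ 73 = 22.
P[4]: T = 160, S = E(K, T) = 181; 185 ⊕ 181 = 12.
P[5]: T = 161, S = E(K, T) = 177; 138 ⊕ 177 = 59.
Blocks that differ from the original plaintext: P[3].

P[1] = 88, P[2] = 146, P[3] = 22, P[4] = 12, P[5] = 59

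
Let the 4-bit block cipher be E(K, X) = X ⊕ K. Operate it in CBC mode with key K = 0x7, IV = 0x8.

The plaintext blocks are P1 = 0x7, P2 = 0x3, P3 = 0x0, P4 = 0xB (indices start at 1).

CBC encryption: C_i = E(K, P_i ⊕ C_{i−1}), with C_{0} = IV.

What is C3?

C1: P1 ⊕ 0x8 = 0xF; E(K, 0xF) = 0x8.
C2: P2 ⊕ 0x8 = 0xB; E(K, 0xB) = 0xC.
C3: P3 ⊕ 0xC = 0xC; E(K, 0xC) = 0xB.

C3 = 0xB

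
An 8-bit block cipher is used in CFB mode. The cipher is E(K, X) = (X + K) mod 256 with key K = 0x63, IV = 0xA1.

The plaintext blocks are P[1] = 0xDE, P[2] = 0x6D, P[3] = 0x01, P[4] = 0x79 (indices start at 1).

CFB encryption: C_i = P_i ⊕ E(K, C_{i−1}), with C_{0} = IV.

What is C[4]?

C[1]: E(K, 0xA1) = 0x04; 0xDE ⊕ 0x04 = 0xDA.
C[2]: E(K, 0xDA) = 0x3D; 0x6D ⊕ 0x3D = 0x50.
C[3]: E(K, 0x50) = 0xB3; 0x01 ⊕ 0xB3 = 0xB2.
C[4]: E(K, 0xB2) = 0x15; 0x79 ⊕ 0x15 = 0x6C.

C[4] = 0x6C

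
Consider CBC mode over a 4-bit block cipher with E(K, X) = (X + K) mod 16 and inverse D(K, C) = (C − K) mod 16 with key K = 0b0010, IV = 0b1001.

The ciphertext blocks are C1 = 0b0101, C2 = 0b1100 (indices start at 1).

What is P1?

CBC decryption: P_i = D(K, C_i) ⊕ C_{i−1}, with C_{0} = IV.
P1: D(K, 0b0101) = 0b0011; 0b0011 ⊕ 0b1001 = 0b1010.

P1 = 0b1010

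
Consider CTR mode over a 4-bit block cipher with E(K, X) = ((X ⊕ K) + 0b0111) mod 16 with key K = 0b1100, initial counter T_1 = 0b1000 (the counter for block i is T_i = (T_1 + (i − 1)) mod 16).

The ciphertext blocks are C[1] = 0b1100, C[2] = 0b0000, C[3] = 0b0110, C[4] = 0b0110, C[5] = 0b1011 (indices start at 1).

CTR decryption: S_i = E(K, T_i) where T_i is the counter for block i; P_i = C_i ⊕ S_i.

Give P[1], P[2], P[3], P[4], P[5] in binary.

P[1]: T = 0b1000, S = E(K, T) = 0b1011; 0b1100 ⊕ 0b1011 = 0b0111.
P[2]: T = 0b1001, S = E(K, T) = 0b1100; 0b0000 ⊕ 0b1100 = 0b1100.
P[3]: T = 0b1010, S = E(K, T) = 0b1101; 0b0110 ⊕ 0b1101 = 0b1011.
P[4]: T = 0b1011, S = E(K, T) = 0b1110; 0b0110 ⊕ 0b1110 = 0b1000.
P[5]: T = 0b1100, S = E(K, T) = 0b0111; 0b1011 ⊕ 0b0111 = 0b1100.

P[1] = 0b0111, P[2] = 0b1100, P[3] = 0b1011, P[4] = 0b1000, P[5] = 0b1100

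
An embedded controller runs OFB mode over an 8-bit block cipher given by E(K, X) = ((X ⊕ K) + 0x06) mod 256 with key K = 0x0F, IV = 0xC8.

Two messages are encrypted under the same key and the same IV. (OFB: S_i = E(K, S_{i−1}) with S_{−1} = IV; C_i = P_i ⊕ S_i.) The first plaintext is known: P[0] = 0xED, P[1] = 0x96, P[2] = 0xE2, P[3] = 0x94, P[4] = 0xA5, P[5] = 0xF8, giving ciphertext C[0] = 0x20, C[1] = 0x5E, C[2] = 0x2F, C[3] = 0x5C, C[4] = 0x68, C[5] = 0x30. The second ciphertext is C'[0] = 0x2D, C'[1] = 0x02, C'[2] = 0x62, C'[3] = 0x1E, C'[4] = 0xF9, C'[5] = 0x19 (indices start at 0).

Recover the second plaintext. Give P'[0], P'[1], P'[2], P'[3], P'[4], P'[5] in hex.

P'[0] = 0xE0, P'[1] = 0xCA, P'[2] = 0xAF, P'[3] = 0xD6, P'[4] = 0x34, P'[5] = 0xD1

In OFB with a reused IV, both messages share the same keystream S_i, so C_i ⊕ C'_i = P_i ⊕ P'_i and thus P'_i = P_i ⊕ C_i ⊕ C'_i.
P'[0]: 0xED ⊕ 0x20 ⊕ 0x2D = 0xE0.
P'[1]: 0x96 ⊕ 0x5E ⊕ 0x02 = 0xCA.
P'[2]: 0xE2 ⊕ 0x2F ⊕ 0x62 = 0xAF.
P'[3]: 0x94 ⊕ 0x5C ⊕ 0x1E = 0xD6.
P'[4]: 0xA5 ⊕ 0x68 ⊕ 0xF9 = 0x34.
P'[5]: 0xF8 ⊕ 0x30 ⊕ 0x19 = 0xD1.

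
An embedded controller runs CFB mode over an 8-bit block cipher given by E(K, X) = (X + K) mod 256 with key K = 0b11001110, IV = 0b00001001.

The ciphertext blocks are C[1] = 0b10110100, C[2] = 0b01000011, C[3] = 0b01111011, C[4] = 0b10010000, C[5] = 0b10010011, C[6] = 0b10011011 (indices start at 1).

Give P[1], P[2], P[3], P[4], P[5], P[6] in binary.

P[1] = 0b01100011, P[2] = 0b11000001, P[3] = 0b01101010, P[4] = 0b11011001, P[5] = 0b11001101, P[6] = 0b11111010

CFB decryption: P_i = C_i ⊕ E(K, C_{i−1}), with C_{0} = IV.
P[1]: E(K, 0b00001001) = 0b11010111; 0b10110100 ⊕ 0b11010111 = 0b01100011.
P[2]: E(K, 0b10110100) = 0b10000010; 0b01000011 ⊕ 0b10000010 = 0b11000001.
P[3]: E(K, 0b01000011) = 0b00010001; 0b01111011 ⊕ 0b00010001 = 0b01101010.
P[4]: E(K, 0b01111011) = 0b01001001; 0b10010000 ⊕ 0b01001001 = 0b11011001.
P[5]: E(K, 0b10010000) = 0b01011110; 0b10010011 ⊕ 0b01011110 = 0b11001101.
P[6]: E(K, 0b10010011) = 0b01100001; 0b10011011 ⊕ 0b01100001 = 0b11111010.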